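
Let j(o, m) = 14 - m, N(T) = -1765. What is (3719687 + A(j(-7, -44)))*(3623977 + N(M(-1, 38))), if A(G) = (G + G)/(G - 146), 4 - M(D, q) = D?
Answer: 13473490112910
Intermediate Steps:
M(D, q) = 4 - D
A(G) = 2*G/(-146 + G) (A(G) = (2*G)/(-146 + G) = 2*G/(-146 + G))
(3719687 + A(j(-7, -44)))*(3623977 + N(M(-1, 38))) = (3719687 + 2*(14 - 1*(-44))/(-146 + (14 - 1*(-44))))*(3623977 - 1765) = (3719687 + 2*(14 + 44)/(-146 + (14 + 44)))*3622212 = (3719687 + 2*58/(-146 + 58))*3622212 = (3719687 + 2*58/(-88))*3622212 = (3719687 + 2*58*(-1/88))*3622212 = (3719687 - 29/22)*3622212 = (81833085/22)*3622212 = 13473490112910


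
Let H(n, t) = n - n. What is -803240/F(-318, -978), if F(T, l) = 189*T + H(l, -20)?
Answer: 401620/30051 ≈ 13.365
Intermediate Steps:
H(n, t) = 0
F(T, l) = 189*T (F(T, l) = 189*T + 0 = 189*T)
-803240/F(-318, -978) = -803240/(189*(-318)) = -803240/(-60102) = -803240*(-1/60102) = 401620/30051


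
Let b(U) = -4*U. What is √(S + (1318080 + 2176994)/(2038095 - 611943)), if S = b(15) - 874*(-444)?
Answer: √49322109086563677/356538 ≈ 622.90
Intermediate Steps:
S = 387996 (S = -4*15 - 874*(-444) = -60 + 388056 = 387996)
√(S + (1318080 + 2176994)/(2038095 - 611943)) = √(387996 + (1318080 + 2176994)/(2038095 - 611943)) = √(387996 + 3495074/1426152) = √(387996 + 3495074*(1/1426152)) = √(387996 + 1747537/713076) = √(276672383233/713076) = √49322109086563677/356538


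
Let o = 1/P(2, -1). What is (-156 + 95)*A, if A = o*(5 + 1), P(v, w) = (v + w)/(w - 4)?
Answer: 1830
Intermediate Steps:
P(v, w) = (v + w)/(-4 + w)
o = -5 (o = 1/((2 - 1)/(-4 - 1)) = 1/(1/(-5)) = 1/(-1/5*1) = 1/(-1/5) = -5)
A = -30 (A = -5*(5 + 1) = -5*6 = -30)
(-156 + 95)*A = (-156 + 95)*(-30) = -61*(-30) = 1830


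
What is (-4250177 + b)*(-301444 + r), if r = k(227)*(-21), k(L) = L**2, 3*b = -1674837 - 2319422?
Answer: 23167304438870/3 ≈ 7.7224e+12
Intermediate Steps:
b = -3994259/3 (b = (-1674837 - 2319422)/3 = (1/3)*(-3994259) = -3994259/3 ≈ -1.3314e+6)
r = -1082109 (r = 227**2*(-21) = 51529*(-21) = -1082109)
(-4250177 + b)*(-301444 + r) = (-4250177 - 3994259/3)*(-301444 - 1082109) = -16744790/3*(-1383553) = 23167304438870/3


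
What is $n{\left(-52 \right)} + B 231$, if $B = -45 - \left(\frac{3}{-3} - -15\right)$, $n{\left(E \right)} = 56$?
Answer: $-13573$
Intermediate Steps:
$B = -59$ ($B = -45 - \left(3 \left(- \frac{1}{3}\right) + 15\right) = -45 - \left(-1 + 15\right) = -45 - 14 = -59$)
$n{\left(-52 \right)} + B 231 = 56 - 13629 = -13573$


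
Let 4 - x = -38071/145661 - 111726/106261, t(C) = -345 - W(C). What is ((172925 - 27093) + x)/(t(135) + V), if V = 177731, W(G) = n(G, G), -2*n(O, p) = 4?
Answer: 2257282107951973/2745626279623148 ≈ 0.82214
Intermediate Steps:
n(O, p) = -2 (n(O, p) = -½*4 = -2)
W(G) = -2
t(C) = -343 (t(C) = -345 - 1*(-2) = -345 + 2 = -343)
x = 82231917501/15478083521 (x = 4 - (-38071/145661 - 111726/106261) = 4 - 1*(-20319583417/15478083521) = 4 + 20319583417/15478083521 = 82231917501/15478083521 ≈ 5.3128)
((172925 - 27093) + x)/(t(135) + V) = ((172925 - 27093) + 82231917501/15478083521)/(-343 + 177731) = (145832 + 82231917501/15478083521)/177388 = (2257282107951973/15478083521)*(1/177388) = 2257282107951973/2745626279623148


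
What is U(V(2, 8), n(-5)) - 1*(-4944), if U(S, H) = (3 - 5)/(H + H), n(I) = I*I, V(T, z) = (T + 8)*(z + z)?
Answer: 123599/25 ≈ 4944.0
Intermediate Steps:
V(T, z) = 2*z*(8 + T) (V(T, z) = (8 + T)*(2*z) = 2*z*(8 + T))
n(I) = I²
U(S, H) = -1/H (U(S, H) = -2*1/(2*H) = -1/H)
U(V(2, 8), n(-5)) - 1*(-4944) = -1/((-5)²) - 1*(-4944) = -1/25 + 4944 = 123599/25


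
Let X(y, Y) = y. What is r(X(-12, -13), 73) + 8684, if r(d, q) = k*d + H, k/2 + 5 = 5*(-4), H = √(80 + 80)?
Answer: 9284 + 4*√10 ≈ 9296.7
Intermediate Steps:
H = 4*√10 (H = √160 = 4*√10 ≈ 12.649)
k = -50 (k = -10 + 2*(5*(-4)) = -10 + 2*(-20) = -10 - 40 = -50)
r(d, q) = -50*d + 4*√10
r(X(-12, -13), 73) + 8684 = (-50*(-12) + 4*√10) + 8684 = (600 + 4*√10) + 8684 = 9284 + 4*√10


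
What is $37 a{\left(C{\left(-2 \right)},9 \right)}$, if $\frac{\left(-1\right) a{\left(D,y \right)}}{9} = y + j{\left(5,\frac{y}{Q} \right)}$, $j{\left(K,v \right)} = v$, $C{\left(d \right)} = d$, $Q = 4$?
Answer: $- \frac{14985}{4} \approx -3746.3$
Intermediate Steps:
$a{\left(D,y \right)} = - \frac{45 y}{4}$ ($a{\left(D,y \right)} = - 9 \left(y + \frac{y}{4}\right) = - 9 \frac{5 y}{4} = - \frac{45 y}{4}$)
$37 a{\left(C{\left(-2 \right)},9 \right)} = 37 \left(\left(- \frac{45}{4}\right) 9\right) = 37 \left(- \frac{405}{4}\right) = - \frac{14985}{4}$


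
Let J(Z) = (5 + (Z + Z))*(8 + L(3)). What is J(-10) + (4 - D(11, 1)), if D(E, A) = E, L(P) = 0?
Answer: -127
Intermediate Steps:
J(Z) = 40 + 16*Z (J(Z) = (5 + (Z + Z))*(8 + 0) = (5 + 2*Z)*8 = 40 + 16*Z)
J(-10) + (4 - D(11, 1)) = (40 + 16*(-10)) + (4 - 1*11) = (40 - 160) + (4 - 11) = -120 - 7 = -127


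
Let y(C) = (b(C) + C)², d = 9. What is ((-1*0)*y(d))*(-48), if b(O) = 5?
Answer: 0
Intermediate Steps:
y(C) = (5 + C)²
((-1*0)*y(d))*(-48) = ((-1*0)*(5 + 9)²)*(-48) = (0*14²)*(-48) = (0*196)*(-48) = 0*(-48) = 0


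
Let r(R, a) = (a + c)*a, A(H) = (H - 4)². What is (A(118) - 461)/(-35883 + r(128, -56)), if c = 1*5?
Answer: -115/303 ≈ -0.37954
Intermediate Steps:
A(H) = (-4 + H)²
c = 5
r(R, a) = a*(5 + a) (r(R, a) = (a + 5)*a = (5 + a)*a = a*(5 + a))
(A(118) - 461)/(-35883 + r(128, -56)) = ((-4 + 118)² - 461)/(-35883 - 56*(5 - 56)) = (114² - 461)/(-35883 - 56*(-51)) = (12996 - 461)/(-35883 + 2856) = 12535/(-33027) = 12535*(-1/33027) = -115/303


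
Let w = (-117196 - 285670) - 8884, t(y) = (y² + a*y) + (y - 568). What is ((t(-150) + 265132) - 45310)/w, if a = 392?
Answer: -91402/205875 ≈ -0.44397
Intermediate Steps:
t(y) = -568 + y² + 393*y (t(y) = (y² + 392*y) + (y - 568) = (y² + 392*y) + (-568 + y) = -568 + y² + 393*y)
w = -411750 (w = -402866 - 8884 = -411750)
((t(-150) + 265132) - 45310)/w = (((-568 + (-150)² + 393*(-150)) + 265132) - 45310)/(-411750) = (((-568 + 22500 - 58950) + 265132) - 45310)*(-1/411750) = ((-37018 + 265132) - 45310)*(-1/411750) = (228114 - 45310)*(-1/411750) = 182804*(-1/411750) = -91402/205875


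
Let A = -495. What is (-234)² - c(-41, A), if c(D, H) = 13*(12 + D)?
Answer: 55133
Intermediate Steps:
c(D, H) = 156 + 13*D
(-234)² - c(-41, A) = (-234)² - (156 + 13*(-41)) = 54756 - (156 - 533) = 54756 - 1*(-377) = 54756 + 377 = 55133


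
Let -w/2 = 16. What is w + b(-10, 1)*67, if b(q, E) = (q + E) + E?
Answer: -568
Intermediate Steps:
b(q, E) = q + 2*E (b(q, E) = (E + q) + E = q + 2*E)
w = -32 (w = -2*16 = -32)
w + b(-10, 1)*67 = -32 + (-10 + 2*1)*67 = -32 + (-10 + 2)*67 = -32 - 8*67 = -32 - 536 = -568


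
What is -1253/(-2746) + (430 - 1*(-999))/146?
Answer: 1026743/100229 ≈ 10.244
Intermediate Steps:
-1253/(-2746) + (430 - 1*(-999))/146 = -1253*(-1/2746) + (430 + 999)*(1/146) = 1253/2746 + 1429*(1/146) = 1253/2746 + 1429/146 = 1026743/100229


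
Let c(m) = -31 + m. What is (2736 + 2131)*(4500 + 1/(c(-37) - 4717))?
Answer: 104798672633/4785 ≈ 2.1902e+7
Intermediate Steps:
(2736 + 2131)*(4500 + 1/(c(-37) - 4717)) = (2736 + 2131)*(4500 + 1/((-31 - 37) - 4717)) = 4867*(4500 + 1/(-68 - 4717)) = 4867*(4500 + 1/(-4785)) = 4867*(4500 - 1/4785) = 4867*(21532499/4785) = 104798672633/4785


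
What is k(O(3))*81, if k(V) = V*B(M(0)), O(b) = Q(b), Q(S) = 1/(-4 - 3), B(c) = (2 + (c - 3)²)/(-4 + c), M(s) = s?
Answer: 891/28 ≈ 31.821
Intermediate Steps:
B(c) = (2 + (-3 + c)²)/(-4 + c)
Q(S) = -⅐ (Q(S) = 1/(-7) = -⅐)
O(b) = -⅐
k(V) = -11*V/4 (k(V) = V*((2 + (-3 + 0)²)/(-4 + 0)) = V*((2 + (-3)²)/(-4)) = V*(-(2 + 9)/4) = V*(-¼*11) = V*(-11/4) = -11*V/4)
k(O(3))*81 = -11/4*(-⅐)*81 = (11/28)*81 = 891/28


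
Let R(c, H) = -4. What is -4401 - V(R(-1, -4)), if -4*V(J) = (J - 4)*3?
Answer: -4407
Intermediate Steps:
V(J) = 3 - 3*J/4 (V(J) = -(J - 4)*3/4 = -(-4 + J)*3/4 = -(-12 + 3*J)/4 = 3 - 3*J/4)
-4401 - V(R(-1, -4)) = -4401 - (3 - ¾*(-4)) = -4401 - (3 + 3) = -4401 - 1*6 = -4401 - 6 = -4407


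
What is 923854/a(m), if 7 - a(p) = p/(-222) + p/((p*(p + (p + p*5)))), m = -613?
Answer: 880065168108/4038053 ≈ 2.1794e+5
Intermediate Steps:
a(p) = 7 - 1/(7*p) + p/222 (a(p) = 7 - (p/(-222) + p/((p*(p + (p + p*5))))) = 7 - (p*(-1/222) + p/((p*(p + (p + 5*p))))) = 7 - (-p/222 + p/((p*(p + 6*p)))) = 7 - (-p/222 + p/((p*(7*p)))) = 7 - (-p/222 + p/((7*p²))) = 7 - (-p/222 + p*(1/(7*p²))) = 7 - (-p/222 + 1/(7*p)) = 7 + (-1/(7*p) + p/222) = 7 - 1/(7*p) + p/222)
923854/a(m) = 923854/(7 - ⅐/(-613) + (1/222)*(-613)) = 923854/(7 - ⅐*(-1/613) - 613/222) = 923854/(7 + 1/4291 - 613/222) = 923854/(4038053/952602) = 923854*(952602/4038053) = 880065168108/4038053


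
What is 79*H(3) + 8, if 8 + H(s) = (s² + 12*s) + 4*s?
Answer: 3879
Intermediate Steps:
H(s) = -8 + s² + 16*s (H(s) = -8 + ((s² + 12*s) + 4*s) = -8 + (s² + 16*s) = -8 + s² + 16*s)
79*H(3) + 8 = 79*(-8 + 3² + 16*3) + 8 = 79*(-8 + 9 + 48) + 8 = 79*49 + 8 = 3871 + 8 = 3879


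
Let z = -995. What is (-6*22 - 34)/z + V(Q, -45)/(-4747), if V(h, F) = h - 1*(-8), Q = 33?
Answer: 747207/4723265 ≈ 0.15820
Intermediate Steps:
V(h, F) = 8 + h (V(h, F) = h + 8 = 8 + h)
(-6*22 - 34)/z + V(Q, -45)/(-4747) = (-6*22 - 34)/(-995) + (8 + 33)/(-4747) = (-132 - 34)*(-1/995) + 41*(-1/4747) = -166*(-1/995) - 41/4747 = 166/995 - 41/4747 = 747207/4723265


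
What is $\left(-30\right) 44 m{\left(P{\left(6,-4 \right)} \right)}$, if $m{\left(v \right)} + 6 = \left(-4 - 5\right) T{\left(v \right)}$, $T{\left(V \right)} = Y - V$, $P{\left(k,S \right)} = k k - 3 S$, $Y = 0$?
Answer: $-562320$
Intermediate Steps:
$P{\left(k,S \right)} = k^{2} - 3 S$
$T{\left(V \right)} = - V$ ($T{\left(V \right)} = 0 - V = - V$)
$m{\left(v \right)} = -6 + 9 v$ ($m{\left(v \right)} = -6 + \left(-4 - 5\right) \left(- v\right) = -6 - 9 \left(- v\right) = -6 + 9 v$)
$\left(-30\right) 44 m{\left(P{\left(6,-4 \right)} \right)} = \left(-30\right) 44 \left(-6 + 9 \left(6^{2} - -12\right)\right) = - 1320 \left(-6 + 9 \left(36 + 12\right)\right) = - 1320 \left(-6 + 9 \cdot 48\right) = - 1320 \left(-6 + 432\right) = \left(-1320\right) 426 = -562320$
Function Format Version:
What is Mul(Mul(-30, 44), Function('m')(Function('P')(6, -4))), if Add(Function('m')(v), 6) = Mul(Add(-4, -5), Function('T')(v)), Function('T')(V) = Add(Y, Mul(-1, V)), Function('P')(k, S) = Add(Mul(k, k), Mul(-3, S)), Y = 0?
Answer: -562320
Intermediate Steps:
Function('P')(k, S) = Add(Pow(k, 2), Mul(-3, S))
Function('T')(V) = Mul(-1, V) (Function('T')(V) = Add(0, Mul(-1, V)) = Mul(-1, V))
Function('m')(v) = Add(-6, Mul(9, v)) (Function('m')(v) = Add(-6, Mul(Add(-4, -5), Mul(-1, v))) = Add(-6, Mul(-9, Mul(-1, v))) = Add(-6, Mul(9, v)))
Mul(Mul(-30, 44), Function('m')(Function('P')(6, -4))) = Mul(Mul(-30, 44), Add(-6, Mul(9, Add(Pow(6, 2), Mul(-3, -4))))) = Mul(-1320, Add(-6, Mul(9, Add(36, 12)))) = Mul(-1320, Add(-6, Mul(9, 48))) = Mul(-1320, Add(-6, 432)) = Mul(-1320, 426) = -562320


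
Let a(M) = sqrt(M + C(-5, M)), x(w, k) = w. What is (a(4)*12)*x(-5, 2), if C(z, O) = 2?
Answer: -60*sqrt(6) ≈ -146.97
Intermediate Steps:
a(M) = sqrt(2 + M) (a(M) = sqrt(M + 2) = sqrt(2 + M))
(a(4)*12)*x(-5, 2) = (sqrt(2 + 4)*12)*(-5) = (sqrt(6)*12)*(-5) = (12*sqrt(6))*(-5) = -60*sqrt(6)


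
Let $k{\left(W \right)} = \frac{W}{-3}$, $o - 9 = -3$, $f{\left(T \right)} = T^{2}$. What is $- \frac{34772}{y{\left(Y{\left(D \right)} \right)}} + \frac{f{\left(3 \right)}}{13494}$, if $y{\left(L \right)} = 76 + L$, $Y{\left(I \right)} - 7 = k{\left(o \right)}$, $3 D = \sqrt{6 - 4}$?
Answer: $- \frac{156404213}{364338} \approx -429.28$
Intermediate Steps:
$D = \frac{\sqrt{2}}{3}$ ($D = \frac{\sqrt{6 - 4}}{3} = \frac{\sqrt{2}}{3} \approx 0.4714$)
$o = 6$ ($o = 9 - 3 = 6$)
$k{\left(W \right)} = - \frac{W}{3}$ ($k{\left(W \right)} = W \left(- \frac{1}{3}\right) = - \frac{W}{3}$)
$Y{\left(I \right)} = 5$ ($Y{\left(I \right)} = 7 - 2 = 5$)
$- \frac{34772}{y{\left(Y{\left(D \right)} \right)}} + \frac{f{\left(3 \right)}}{13494} = - \frac{34772}{76 + 5} + \frac{3^{2}}{13494} = - \frac{34772}{81} + 9 \cdot \frac{1}{13494} = \left(-34772\right) \frac{1}{81} + \frac{3}{4498} = - \frac{34772}{81} + \frac{3}{4498} = - \frac{156404213}{364338}$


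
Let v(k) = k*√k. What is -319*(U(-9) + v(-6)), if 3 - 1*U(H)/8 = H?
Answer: -30624 + 1914*I*√6 ≈ -30624.0 + 4688.3*I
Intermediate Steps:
U(H) = 24 - 8*H
v(k) = k^(3/2)
-319*(U(-9) + v(-6)) = -319*((24 - 8*(-9)) + (-6)^(3/2)) = -319*((24 + 72) - 6*I*√6) = -319*(96 - 6*I*√6) = -30624 + 1914*I*√6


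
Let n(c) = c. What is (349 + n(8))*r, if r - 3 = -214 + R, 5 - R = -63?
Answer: -51051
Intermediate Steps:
R = 68 (R = 5 - 1*(-63) = 5 + 63 = 68)
r = -143 (r = 3 + (-214 + 68) = 3 - 146 = -143)
(349 + n(8))*r = (349 + 8)*(-143) = 357*(-143) = -51051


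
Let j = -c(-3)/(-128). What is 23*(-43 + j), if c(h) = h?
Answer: -126661/128 ≈ -989.54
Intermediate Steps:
j = -3/128 (j = -1*(-3)/(-128) = 3*(-1/128) = -3/128 ≈ -0.023438)
23*(-43 + j) = 23*(-43 - 3/128) = 23*(-5507/128) = -126661/128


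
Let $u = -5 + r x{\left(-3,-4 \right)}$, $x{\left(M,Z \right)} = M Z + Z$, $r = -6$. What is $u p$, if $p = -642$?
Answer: $34026$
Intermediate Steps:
$x{\left(M,Z \right)} = Z + M Z$
$u = -53$ ($u = -5 - 6 \left(- 4 \left(1 - 3\right)\right) = -5 - 6 \left(\left(-4\right) \left(-2\right)\right) = -5 - 48 = -53$)
$u p = \left(-53\right) \left(-642\right) = 34026$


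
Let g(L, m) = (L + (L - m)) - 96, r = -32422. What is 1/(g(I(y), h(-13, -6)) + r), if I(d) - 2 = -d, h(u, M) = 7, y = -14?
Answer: -1/32493 ≈ -3.0776e-5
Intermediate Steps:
I(d) = 2 - d
g(L, m) = -96 - m + 2*L (g(L, m) = (-m + 2*L) - 96 = -96 - m + 2*L)
1/(g(I(y), h(-13, -6)) + r) = 1/((-96 - 1*7 + 2*(2 - 1*(-14))) - 32422) = 1/((-96 - 7 + 2*(2 + 14)) - 32422) = 1/((-96 - 7 + 2*16) - 32422) = 1/((-96 - 7 + 32) - 32422) = 1/(-71 - 32422) = 1/(-32493) = -1/32493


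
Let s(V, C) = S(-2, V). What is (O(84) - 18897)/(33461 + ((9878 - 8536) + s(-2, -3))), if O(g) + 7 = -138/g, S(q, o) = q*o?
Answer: -264679/487298 ≈ -0.54316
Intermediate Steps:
S(q, o) = o*q
s(V, C) = -2*V (s(V, C) = V*(-2) = -2*V)
O(g) = -7 - 138/g
(O(84) - 18897)/(33461 + ((9878 - 8536) + s(-2, -3))) = ((-7 - 138/84) - 18897)/(33461 + ((9878 - 8536) - 2*(-2))) = ((-7 - 138*1/84) - 18897)/(33461 + (1342 + 4)) = ((-7 - 23/14) - 18897)/(33461 + 1346) = (-121/14 - 18897)/34807 = -264679/14*1/34807 = -264679/487298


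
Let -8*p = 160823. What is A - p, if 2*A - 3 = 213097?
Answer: 1013223/8 ≈ 1.2665e+5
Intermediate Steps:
A = 106550 (A = 3/2 + (½)*213097 = 3/2 + 213097/2 = 106550)
p = -160823/8 (p = -⅛*160823 = -160823/8 ≈ -20103.)
A - p = 106550 - 1*(-160823/8) = 106550 + 160823/8 = 1013223/8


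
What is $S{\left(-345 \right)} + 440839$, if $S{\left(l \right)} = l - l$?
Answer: $440839$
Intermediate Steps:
$S{\left(l \right)} = 0$
$S{\left(-345 \right)} + 440839 = 0 + 440839 = 440839$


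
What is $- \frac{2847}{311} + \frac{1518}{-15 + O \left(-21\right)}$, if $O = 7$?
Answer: $- \frac{155552}{8397} \approx -18.525$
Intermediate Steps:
$- \frac{2847}{311} + \frac{1518}{-15 + O \left(-21\right)} = - \frac{2847}{311} + \frac{1518}{-15 + 7 \left(-21\right)} = \left(-2847\right) \frac{1}{311} + \frac{1518}{-15 - 147} = - \frac{2847}{311} + \frac{1518}{-162} = - \frac{2847}{311} + 1518 \left(- \frac{1}{162}\right) = - \frac{2847}{311} - \frac{253}{27} = - \frac{155552}{8397}$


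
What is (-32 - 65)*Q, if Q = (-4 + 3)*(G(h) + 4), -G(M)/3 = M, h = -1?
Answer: 679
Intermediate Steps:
G(M) = -3*M
Q = -7 (Q = (-4 + 3)*(-3*(-1) + 4) = -(3 + 4) = -1*7 = -7)
(-32 - 65)*Q = (-32 - 65)*(-7) = -97*(-7) = 679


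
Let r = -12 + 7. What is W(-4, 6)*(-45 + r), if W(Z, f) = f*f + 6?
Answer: -2100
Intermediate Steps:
W(Z, f) = 6 + f**2 (W(Z, f) = f**2 + 6 = 6 + f**2)
r = -5
W(-4, 6)*(-45 + r) = (6 + 6**2)*(-45 - 5) = (6 + 36)*(-50) = 42*(-50) = -2100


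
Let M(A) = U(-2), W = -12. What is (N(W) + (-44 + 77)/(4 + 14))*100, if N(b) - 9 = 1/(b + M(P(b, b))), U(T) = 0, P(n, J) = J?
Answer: 1075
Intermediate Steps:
M(A) = 0
N(b) = 9 + 1/b (N(b) = 9 + 1/(b + 0) = 9 + 1/b)
(N(W) + (-44 + 77)/(4 + 14))*100 = ((9 + 1/(-12)) + (-44 + 77)/(4 + 14))*100 = ((9 - 1/12) + 33/18)*100 = (107/12 + 33*(1/18))*100 = (107/12 + 11/6)*100 = (43/4)*100 = 1075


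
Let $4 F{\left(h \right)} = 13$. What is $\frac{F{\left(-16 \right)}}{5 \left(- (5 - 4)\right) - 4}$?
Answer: $- \frac{13}{36} \approx -0.36111$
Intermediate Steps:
$F{\left(h \right)} = \frac{13}{4}$ ($F{\left(h \right)} = \frac{1}{4} \cdot 13 = \frac{13}{4}$)
$\frac{F{\left(-16 \right)}}{5 \left(- (5 - 4)\right) - 4} = \frac{13}{4 \left(5 \left(- (5 - 4)\right) - 4\right)} = \frac{13}{4 \left(5 \left(\left(-1\right) 1\right) - 4\right)} = \frac{13}{4 \left(5 \left(-1\right) - 4\right)} = \frac{13}{4 \left(-5 - 4\right)} = \frac{13}{4 \left(-9\right)} = \frac{13}{4} \left(- \frac{1}{9}\right) = - \frac{13}{36}$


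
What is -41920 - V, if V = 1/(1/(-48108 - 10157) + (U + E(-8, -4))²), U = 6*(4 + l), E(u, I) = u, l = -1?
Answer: -244246896345/5826499 ≈ -41920.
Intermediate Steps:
U = 18 (U = 6*(4 - 1) = 6*3 = 18)
V = 58265/5826499 (V = 1/(1/(-48108 - 10157) + (18 - 8)²) = 1/(1/(-58265) + 10²) = 1/(-1/58265 + 100) = 1/(5826499/58265) = 58265/5826499 ≈ 0.010000)
-41920 - V = -41920 - 1*58265/5826499 = -41920 - 58265/5826499 = -244246896345/5826499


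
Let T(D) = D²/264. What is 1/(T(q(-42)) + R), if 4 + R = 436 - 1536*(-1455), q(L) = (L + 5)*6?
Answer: 22/49180971 ≈ 4.4733e-7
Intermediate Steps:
q(L) = 30 + 6*L (q(L) = (5 + L)*6 = 30 + 6*L)
T(D) = D²/264
R = 2235312 (R = -4 + (436 - 1536*(-1455)) = -4 + (436 + 2234880) = -4 + 2235316 = 2235312)
1/(T(q(-42)) + R) = 1/((30 + 6*(-42))²/264 + 2235312) = 1/((30 - 252)²/264 + 2235312) = 1/((1/264)*(-222)² + 2235312) = 1/((1/264)*49284 + 2235312) = 1/(4107/22 + 2235312) = 1/(49180971/22) = 22/49180971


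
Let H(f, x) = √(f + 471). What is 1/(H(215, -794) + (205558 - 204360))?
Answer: 599/717259 - 7*√14/1434518 ≈ 0.00081687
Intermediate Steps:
H(f, x) = √(471 + f)
1/(H(215, -794) + (205558 - 204360)) = 1/(√(471 + 215) + (205558 - 204360)) = 1/(√686 + 1198) = 1/(7*√14 + 1198) = 1/(1198 + 7*√14)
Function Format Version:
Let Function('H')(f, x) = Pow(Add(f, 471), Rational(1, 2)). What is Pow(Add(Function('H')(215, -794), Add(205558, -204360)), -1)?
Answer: Add(Rational(599, 717259), Mul(Rational(-7, 1434518), Pow(14, Rational(1, 2)))) ≈ 0.00081687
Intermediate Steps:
Function('H')(f, x) = Pow(Add(471, f), Rational(1, 2))
Pow(Add(Function('H')(215, -794), Add(205558, -204360)), -1) = Pow(Add(Pow(Add(471, 215), Rational(1, 2)), Add(205558, -204360)), -1) = Pow(Add(Pow(686, Rational(1, 2)), 1198), -1) = Pow(Add(Mul(7, Pow(14, Rational(1, 2))), 1198), -1) = Pow(Add(1198, Mul(7, Pow(14, Rational(1, 2)))), -1)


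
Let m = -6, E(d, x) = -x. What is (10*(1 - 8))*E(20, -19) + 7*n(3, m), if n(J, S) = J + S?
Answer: -1351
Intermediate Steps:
(10*(1 - 8))*E(20, -19) + 7*n(3, m) = (10*(1 - 8))*(-1*(-19)) + 7*(3 - 6) = (10*(-7))*19 + 7*(-3) = -70*19 - 21 = -1330 - 21 = -1351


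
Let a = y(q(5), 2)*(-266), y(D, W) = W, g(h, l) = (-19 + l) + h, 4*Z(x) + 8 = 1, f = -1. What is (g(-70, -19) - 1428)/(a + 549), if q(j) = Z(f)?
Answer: -1536/17 ≈ -90.353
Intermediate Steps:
Z(x) = -7/4 (Z(x) = -2 + (¼)*1 = -2 + ¼ = -7/4)
q(j) = -7/4
g(h, l) = -19 + h + l
a = -532 (a = 2*(-266) = -532)
(g(-70, -19) - 1428)/(a + 549) = ((-19 - 70 - 19) - 1428)/(-532 + 549) = (-108 - 1428)/17 = -1536*1/17 = -1536/17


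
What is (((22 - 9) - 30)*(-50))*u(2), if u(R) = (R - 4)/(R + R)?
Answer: -425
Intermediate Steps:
u(R) = (-4 + R)/(2*R) (u(R) = (-4 + R)/((2*R)) = (-4 + R)*(1/(2*R)) = (-4 + R)/(2*R))
(((22 - 9) - 30)*(-50))*u(2) = (((22 - 9) - 30)*(-50))*((½)*(-4 + 2)/2) = ((13 - 30)*(-50))*((½)*(½)*(-2)) = -17*(-50)*(-½) = 850*(-½) = -425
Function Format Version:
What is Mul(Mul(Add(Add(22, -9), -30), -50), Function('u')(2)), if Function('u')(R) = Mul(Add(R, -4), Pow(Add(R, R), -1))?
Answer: -425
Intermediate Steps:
Function('u')(R) = Mul(Rational(1, 2), Pow(R, -1), Add(-4, R)) (Function('u')(R) = Mul(Add(-4, R), Pow(Mul(2, R), -1)) = Mul(Add(-4, R), Mul(Rational(1, 2), Pow(R, -1))) = Mul(Rational(1, 2), Pow(R, -1), Add(-4, R)))
Mul(Mul(Add(Add(22, -9), -30), -50), Function('u')(2)) = Mul(Mul(Add(Add(22, -9), -30), -50), Mul(Rational(1, 2), Pow(2, -1), Add(-4, 2))) = Mul(Mul(Add(13, -30), -50), Mul(Rational(1, 2), Rational(1, 2), -2)) = Mul(Mul(-17, -50), Rational(-1, 2)) = Mul(850, Rational(-1, 2)) = -425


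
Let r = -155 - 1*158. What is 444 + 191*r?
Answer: -59339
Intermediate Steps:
r = -313 (r = -155 - 158 = -313)
444 + 191*r = 444 + 191*(-313) = 444 - 59783 = -59339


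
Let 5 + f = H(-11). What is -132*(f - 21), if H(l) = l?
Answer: 4884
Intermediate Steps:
f = -16 (f = -5 - 11 = -16)
-132*(f - 21) = -132*(-16 - 21) = -132*(-37) = 4884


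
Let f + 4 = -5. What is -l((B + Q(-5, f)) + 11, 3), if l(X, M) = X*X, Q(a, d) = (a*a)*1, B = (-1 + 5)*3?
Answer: -2304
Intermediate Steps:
f = -9 (f = -4 - 5 = -9)
B = 12 (B = 4*3 = 12)
Q(a, d) = a² (Q(a, d) = a²*1 = a²)
l(X, M) = X²
-l((B + Q(-5, f)) + 11, 3) = -((12 + (-5)²) + 11)² = -((12 + 25) + 11)² = -(37 + 11)² = -1*48² = -1*2304 = -2304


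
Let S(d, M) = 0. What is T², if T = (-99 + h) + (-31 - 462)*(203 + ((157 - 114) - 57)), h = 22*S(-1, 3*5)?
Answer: 8700412176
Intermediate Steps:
h = 0 (h = 22*0 = 0)
T = -93276 (T = (-99 + 0) + (-31 - 462)*(203 + ((157 - 114) - 57)) = -99 - 493*(203 + (43 - 57)) = -99 - 493*(203 - 14) = -99 - 493*189 = -99 - 93177 = -93276)
T² = (-93276)² = 8700412176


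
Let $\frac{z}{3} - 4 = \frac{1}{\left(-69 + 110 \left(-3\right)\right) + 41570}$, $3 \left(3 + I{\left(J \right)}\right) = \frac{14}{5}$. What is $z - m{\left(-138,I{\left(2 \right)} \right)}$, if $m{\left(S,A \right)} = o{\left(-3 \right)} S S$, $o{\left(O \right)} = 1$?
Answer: $- \frac{783566469}{41171} \approx -19032.0$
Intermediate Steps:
$I{\left(J \right)} = - \frac{31}{15}$ ($I{\left(J \right)} = -3 + \frac{14 \cdot \frac{1}{5}}{3} = -3 + \frac{1}{3} \cdot \frac{14}{5} = -3 + \frac{14}{15} = - \frac{31}{15}$)
$z = \frac{494055}{41171}$ ($z = 12 + \frac{3}{\left(-69 + 110 \left(-3\right)\right) + 41570} = 12 + \frac{3}{\left(-69 - 330\right) + 41570} = 12 + \frac{3}{-399 + 41570} = 12 + \frac{3}{41171} = \frac{494055}{41171} \approx 12.0$)
$m{\left(S,A \right)} = S^{2}$ ($m{\left(S,A \right)} = 1 S S = S S = S^{2}$)
$z - m{\left(-138,I{\left(2 \right)} \right)} = \frac{494055}{41171} - \left(-138\right)^{2} = \frac{494055}{41171} - 19044 = - \frac{783566469}{41171}$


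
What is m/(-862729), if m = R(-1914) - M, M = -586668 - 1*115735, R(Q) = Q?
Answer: -700489/862729 ≈ -0.81195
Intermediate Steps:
M = -702403 (M = -586668 - 115735 = -702403)
m = 700489 (m = -1914 - 1*(-702403) = -1914 + 702403 = 700489)
m/(-862729) = 700489/(-862729) = 700489*(-1/862729) = -700489/862729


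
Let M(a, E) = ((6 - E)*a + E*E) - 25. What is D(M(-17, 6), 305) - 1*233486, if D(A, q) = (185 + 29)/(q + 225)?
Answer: -61873683/265 ≈ -2.3349e+5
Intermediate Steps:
M(a, E) = -25 + E² + a*(6 - E) (M(a, E) = (a*(6 - E) + E²) - 25 = (E² + a*(6 - E)) - 25 = -25 + E² + a*(6 - E))
D(A, q) = 214/(225 + q)
D(M(-17, 6), 305) - 1*233486 = 214/(225 + 305) - 1*233486 = 214/530 - 233486 = 214*(1/530) - 233486 = 107/265 - 233486 = -61873683/265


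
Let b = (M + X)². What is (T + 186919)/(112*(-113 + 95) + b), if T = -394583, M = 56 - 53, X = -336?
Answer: -207664/108873 ≈ -1.9074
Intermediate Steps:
M = 3
b = 110889 (b = (3 - 336)² = (-333)² = 110889)
(T + 186919)/(112*(-113 + 95) + b) = (-394583 + 186919)/(112*(-113 + 95) + 110889) = -207664/(112*(-18) + 110889) = -207664/(-2016 + 110889) = -207664/108873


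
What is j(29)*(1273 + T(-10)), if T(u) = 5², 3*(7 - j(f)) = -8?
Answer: 37642/3 ≈ 12547.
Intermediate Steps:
j(f) = 29/3 (j(f) = 7 - ⅓*(-8) = 7 + 8/3 = 29/3)
T(u) = 25
j(29)*(1273 + T(-10)) = 29*(1273 + 25)/3 = (29/3)*1298 = 37642/3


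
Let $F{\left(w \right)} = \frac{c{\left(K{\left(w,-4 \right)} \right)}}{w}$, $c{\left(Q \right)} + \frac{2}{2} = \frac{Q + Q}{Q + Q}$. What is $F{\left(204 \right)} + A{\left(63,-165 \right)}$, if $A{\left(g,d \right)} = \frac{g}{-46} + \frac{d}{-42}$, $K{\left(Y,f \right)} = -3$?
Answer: $\frac{412}{161} \approx 2.559$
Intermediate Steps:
$A{\left(g,d \right)} = - \frac{d}{42} - \frac{g}{46}$ ($A{\left(g,d \right)} = g \left(- \frac{1}{46}\right) + d \left(- \frac{1}{42}\right) = - \frac{g}{46} - \frac{d}{42} = - \frac{d}{42} - \frac{g}{46}$)
$c{\left(Q \right)} = 0$ ($c{\left(Q \right)} = -1 + \frac{Q + Q}{Q + Q} = -1 + \frac{2 Q}{2 Q} = -1 + 2 Q \frac{1}{2 Q} = -1 + 1 = 0$)
$F{\left(w \right)} = 0$ ($F{\left(w \right)} = \frac{0}{w} = 0$)
$F{\left(204 \right)} + A{\left(63,-165 \right)} = 0 - - \frac{412}{161} = 0 + \left(\frac{55}{14} - \frac{63}{46}\right) = 0 + \frac{412}{161} = \frac{412}{161}$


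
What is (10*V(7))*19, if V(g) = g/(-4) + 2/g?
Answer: -3895/14 ≈ -278.21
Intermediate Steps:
V(g) = 2/g - g/4 (V(g) = g*(-1/4) + 2/g = -g/4 + 2/g = 2/g - g/4)
(10*V(7))*19 = (10*(2/7 - 1/4*7))*19 = (10*(2*(1/7) - 7/4))*19 = (10*(2/7 - 7/4))*19 = (10*(-41/28))*19 = -205/14*19 = -3895/14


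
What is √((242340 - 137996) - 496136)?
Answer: 4*I*√24487 ≈ 625.93*I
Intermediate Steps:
√((242340 - 137996) - 496136) = √(104344 - 496136) = √(-391792) = 4*I*√24487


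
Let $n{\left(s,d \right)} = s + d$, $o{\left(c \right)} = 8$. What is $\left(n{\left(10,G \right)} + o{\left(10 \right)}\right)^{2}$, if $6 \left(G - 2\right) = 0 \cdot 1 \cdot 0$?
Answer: $400$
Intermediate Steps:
$G = 2$ ($G = 2 + \frac{0 \cdot 1 \cdot 0}{6} = 2 + \frac{0 \cdot 0}{6} = 2 + \frac{1}{6} \cdot 0 = 2 + 0 = 2$)
$n{\left(s,d \right)} = d + s$
$\left(n{\left(10,G \right)} + o{\left(10 \right)}\right)^{2} = \left(\left(2 + 10\right) + 8\right)^{2} = \left(12 + 8\right)^{2} = 20^{2} = 400$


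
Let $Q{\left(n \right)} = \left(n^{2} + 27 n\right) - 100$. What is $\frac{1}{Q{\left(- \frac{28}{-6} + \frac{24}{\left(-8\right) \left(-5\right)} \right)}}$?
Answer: $\frac{225}{15736} \approx 0.014298$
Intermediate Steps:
$Q{\left(n \right)} = -100 + n^{2} + 27 n$
$\frac{1}{Q{\left(- \frac{28}{-6} + \frac{24}{\left(-8\right) \left(-5\right)} \right)}} = \frac{1}{-100 + \left(- \frac{28}{-6} + \frac{24}{\left(-8\right) \left(-5\right)}\right)^{2} + 27 \left(- \frac{28}{-6} + \frac{24}{\left(-8\right) \left(-5\right)}\right)} = \frac{1}{-100 + \left(\left(-28\right) \left(- \frac{1}{6}\right) + \frac{24}{40}\right)^{2} + 27 \left(\left(-28\right) \left(- \frac{1}{6}\right) + \frac{24}{40}\right)} = \frac{1}{-100 + \left(\frac{14}{3} + 24 \cdot \frac{1}{40}\right)^{2} + 27 \left(\frac{14}{3} + 24 \cdot \frac{1}{40}\right)} = \frac{1}{-100 + \left(\frac{14}{3} + \frac{3}{5}\right)^{2} + 27 \left(\frac{14}{3} + \frac{3}{5}\right)} = \frac{1}{-100 + \left(\frac{79}{15}\right)^{2} + 27 \cdot \frac{79}{15}} = \frac{1}{-100 + \frac{6241}{225} + \frac{711}{5}} = \frac{1}{\frac{15736}{225}} = \frac{225}{15736}$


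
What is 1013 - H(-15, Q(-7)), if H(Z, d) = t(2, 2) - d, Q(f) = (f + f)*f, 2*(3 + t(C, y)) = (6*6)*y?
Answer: 1078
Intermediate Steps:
t(C, y) = -3 + 18*y (t(C, y) = -3 + ((6*6)*y)/2 = -3 + (36*y)/2 = -3 + 18*y)
Q(f) = 2*f² (Q(f) = (2*f)*f = 2*f²)
H(Z, d) = 33 - d (H(Z, d) = (-3 + 18*2) - d = (-3 + 36) - d = 33 - d)
1013 - H(-15, Q(-7)) = 1013 - (33 - 2*(-7)²) = 1013 - (33 - 2*49) = 1013 - (33 - 1*98) = 1013 - (33 - 98) = 1013 - 1*(-65) = 1013 + 65 = 1078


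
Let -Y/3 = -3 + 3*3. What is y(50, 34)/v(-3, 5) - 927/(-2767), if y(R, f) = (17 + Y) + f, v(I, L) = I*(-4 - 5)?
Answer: 38780/24903 ≈ 1.5572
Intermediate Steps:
v(I, L) = -9*I (v(I, L) = I*(-9) = -9*I)
Y = -18 (Y = -3*(-3 + 3*3) = -3*(-3 + 9) = -3*6 = -18)
y(R, f) = -1 + f (y(R, f) = (17 - 18) + f = -1 + f)
y(50, 34)/v(-3, 5) - 927/(-2767) = (-1 + 34)/((-9*(-3))) - 927/(-2767) = 33/27 - 927*(-1/2767) = 33*(1/27) + 927/2767 = 11/9 + 927/2767 = 38780/24903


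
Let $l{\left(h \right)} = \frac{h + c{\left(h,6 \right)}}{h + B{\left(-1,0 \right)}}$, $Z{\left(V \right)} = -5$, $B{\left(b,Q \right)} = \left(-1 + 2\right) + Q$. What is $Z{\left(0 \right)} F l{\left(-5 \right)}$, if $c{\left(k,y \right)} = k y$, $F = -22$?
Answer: $\frac{1925}{2} \approx 962.5$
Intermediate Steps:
$B{\left(b,Q \right)} = 1 + Q$
$l{\left(h \right)} = \frac{7 h}{1 + h}$ ($l{\left(h \right)} = \frac{h + h 6}{h + \left(1 + 0\right)} = \frac{h + 6 h}{h + 1} = \frac{7 h}{1 + h}$)
$Z{\left(0 \right)} F l{\left(-5 \right)} = \left(-5\right) \left(-22\right) 7 \left(-5\right) \frac{1}{1 - 5} = 110 \cdot 7 \left(-5\right) \frac{1}{-4} = 110 \cdot 7 \left(-5\right) \left(- \frac{1}{4}\right) = 110 \cdot \frac{35}{4} = \frac{1925}{2}$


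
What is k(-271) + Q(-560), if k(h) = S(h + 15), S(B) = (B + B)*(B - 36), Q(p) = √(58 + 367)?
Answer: 149504 + 5*√17 ≈ 1.4952e+5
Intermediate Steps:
Q(p) = 5*√17 (Q(p) = √425 = 5*√17)
S(B) = 2*B*(-36 + B) (S(B) = (2*B)*(-36 + B) = 2*B*(-36 + B))
k(h) = 2*(-21 + h)*(15 + h) (k(h) = 2*(h + 15)*(-36 + (h + 15)) = 2*(15 + h)*(-36 + (15 + h)) = 2*(15 + h)*(-21 + h) = 2*(-21 + h)*(15 + h))
k(-271) + Q(-560) = 2*(-21 - 271)*(15 - 271) + 5*√17 = 2*(-292)*(-256) + 5*√17 = 149504 + 5*√17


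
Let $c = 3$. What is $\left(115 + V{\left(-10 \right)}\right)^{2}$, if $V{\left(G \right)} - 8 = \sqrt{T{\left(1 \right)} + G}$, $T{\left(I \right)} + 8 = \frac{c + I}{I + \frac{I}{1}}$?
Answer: $15113 + 984 i \approx 15113.0 + 984.0 i$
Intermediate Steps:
$T{\left(I \right)} = -8 + \frac{3 + I}{2 I}$ ($T{\left(I \right)} = -8 + \frac{3 + I}{I + \frac{I}{1}} = -8 + \frac{3 + I}{I + I 1} = -8 + \frac{3 + I}{I + I} = -8 + \frac{3 + I}{2 I}$)
$V{\left(G \right)} = 8 + \sqrt{-6 + G}$ ($V{\left(G \right)} = 8 + \sqrt{\frac{3 \left(1 - 5\right)}{2 \cdot 1} + G} = 8 + \sqrt{\frac{3}{2} \cdot 1 \left(1 - 5\right) + G} = 8 + \sqrt{\frac{3}{2} \cdot 1 \left(-4\right) + G} = 8 + \sqrt{-6 + G}$)
$\left(115 + V{\left(-10 \right)}\right)^{2} = \left(115 + \left(8 + \sqrt{-6 - 10}\right)\right)^{2} = \left(115 + \left(8 + \sqrt{-16}\right)\right)^{2} = \left(115 + \left(8 + 4 i\right)\right)^{2} = \left(123 + 4 i\right)^{2}$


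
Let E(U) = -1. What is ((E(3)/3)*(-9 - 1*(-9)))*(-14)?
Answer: 0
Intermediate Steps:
((E(3)/3)*(-9 - 1*(-9)))*(-14) = ((-1/3)*(-9 - 1*(-9)))*(-14) = ((-1*⅓)*(-9 + 9))*(-14) = -⅓*0*(-14) = 0*(-14) = 0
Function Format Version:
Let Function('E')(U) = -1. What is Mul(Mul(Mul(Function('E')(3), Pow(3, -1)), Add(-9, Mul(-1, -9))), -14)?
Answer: 0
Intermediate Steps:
Mul(Mul(Mul(Function('E')(3), Pow(3, -1)), Add(-9, Mul(-1, -9))), -14) = Mul(Mul(Mul(-1, Pow(3, -1)), Add(-9, Mul(-1, -9))), -14) = Mul(Mul(Mul(-1, Rational(1, 3)), Add(-9, 9)), -14) = Mul(Mul(Rational(-1, 3), 0), -14) = Mul(0, -14) = 0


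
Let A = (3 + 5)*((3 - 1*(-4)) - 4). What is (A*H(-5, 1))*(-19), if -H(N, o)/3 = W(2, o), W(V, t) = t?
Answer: 1368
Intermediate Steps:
H(N, o) = -3*o
A = 24 (A = 8*((3 + 4) - 4) = 8*(7 - 4) = 8*3 = 24)
(A*H(-5, 1))*(-19) = (24*(-3*1))*(-19) = (24*(-3))*(-19) = -72*(-19) = 1368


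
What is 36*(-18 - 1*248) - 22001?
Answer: -31577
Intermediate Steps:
36*(-18 - 1*248) - 22001 = 36*(-18 - 248) - 22001 = 36*(-266) - 22001 = -9576 - 22001 = -31577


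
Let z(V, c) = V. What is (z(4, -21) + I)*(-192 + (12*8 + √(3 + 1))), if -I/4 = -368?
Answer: -138744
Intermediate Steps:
I = 1472 (I = -4*(-368) = 1472)
(z(4, -21) + I)*(-192 + (12*8 + √(3 + 1))) = (4 + 1472)*(-192 + (12*8 + √(3 + 1))) = 1476*(-192 + (96 + √4)) = 1476*(-192 + (96 + 2)) = 1476*(-192 + 98) = 1476*(-94) = -138744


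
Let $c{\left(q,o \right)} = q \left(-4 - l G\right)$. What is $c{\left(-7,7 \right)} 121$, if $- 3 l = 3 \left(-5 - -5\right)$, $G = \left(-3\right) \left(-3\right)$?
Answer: $3388$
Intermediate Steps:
$G = 9$
$l = 0$ ($l = - \frac{3 \left(-5 - -5\right)}{3} = - \frac{3 \left(-5 + 5\right)}{3} = - \frac{3 \cdot 0}{3} = \left(- \frac{1}{3}\right) 0 = 0$)
$c{\left(q,o \right)} = - 4 q$ ($c{\left(q,o \right)} = q \left(-4 - 0 \cdot 9\right) = q \left(-4 - 0\right) = q \left(-4 + 0\right) = q \left(-4\right) = - 4 q$)
$c{\left(-7,7 \right)} 121 = \left(-4\right) \left(-7\right) 121 = 28 \cdot 121 = 3388$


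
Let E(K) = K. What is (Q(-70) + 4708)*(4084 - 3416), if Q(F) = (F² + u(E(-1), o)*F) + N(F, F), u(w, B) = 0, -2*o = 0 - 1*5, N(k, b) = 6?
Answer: 6422152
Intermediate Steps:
o = 5/2 (o = -(0 - 1*5)/2 = -(0 - 5)/2 = -½*(-5) = 5/2 ≈ 2.5000)
Q(F) = 6 + F² (Q(F) = (F² + 0*F) + 6 = (F² + 0) + 6 = F² + 6 = 6 + F²)
(Q(-70) + 4708)*(4084 - 3416) = ((6 + (-70)²) + 4708)*(4084 - 3416) = ((6 + 4900) + 4708)*668 = (4906 + 4708)*668 = 9614*668 = 6422152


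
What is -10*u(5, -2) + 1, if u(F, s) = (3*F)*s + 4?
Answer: 261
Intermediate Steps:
u(F, s) = 4 + 3*F*s (u(F, s) = 3*F*s + 4 = 4 + 3*F*s)
-10*u(5, -2) + 1 = -10*(4 + 3*5*(-2)) + 1 = -10*(4 - 30) + 1 = -10*(-26) + 1 = 260 + 1 = 261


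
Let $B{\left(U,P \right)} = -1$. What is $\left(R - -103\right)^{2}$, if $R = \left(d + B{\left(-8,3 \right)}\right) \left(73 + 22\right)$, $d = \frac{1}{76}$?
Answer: $\frac{1369}{16} \approx 85.563$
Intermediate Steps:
$d = \frac{1}{76} \approx 0.013158$
$R = - \frac{375}{4}$ ($R = \left(\frac{1}{76} - 1\right) \left(73 + 22\right) = \left(- \frac{75}{76}\right) 95 = - \frac{375}{4} \approx -93.75$)
$\left(R - -103\right)^{2} = \left(- \frac{375}{4} - -103\right)^{2} = \left(- \frac{375}{4} + 103\right)^{2} = \left(\frac{37}{4}\right)^{2} = \frac{1369}{16}$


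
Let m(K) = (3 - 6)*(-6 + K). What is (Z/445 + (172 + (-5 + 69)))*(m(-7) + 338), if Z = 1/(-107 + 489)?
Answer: 15124350657/169990 ≈ 88972.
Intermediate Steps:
Z = 1/382 ≈ 0.0026178
m(K) = 18 - 3*K (m(K) = -3*(-6 + K) = 18 - 3*K)
(Z/445 + (172 + (-5 + 69)))*(m(-7) + 338) = ((1/382)/445 + (172 + (-5 + 69)))*((18 - 3*(-7)) + 338) = ((1/382)*(1/445) + (172 + 64))*((18 + 21) + 338) = (1/169990 + 236)*(39 + 338) = (40117641/169990)*377 = 15124350657/169990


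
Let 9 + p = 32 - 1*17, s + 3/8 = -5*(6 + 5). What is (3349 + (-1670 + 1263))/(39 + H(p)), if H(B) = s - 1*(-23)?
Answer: 23536/53 ≈ 444.08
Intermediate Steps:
s = -443/8 (s = -3/8 - 5*(6 + 5) = -3/8 - 5*11 = -3/8 - 55 = -443/8 ≈ -55.375)
p = 6 (p = -9 + (32 - 1*17) = -9 + (32 - 17) = -9 + 15 = 6)
H(B) = -259/8 (H(B) = -443/8 - 1*(-23) = -443/8 + 23 = -259/8)
(3349 + (-1670 + 1263))/(39 + H(p)) = (3349 + (-1670 + 1263))/(39 - 259/8) = (3349 - 407)/(53/8) = 2942*(8/53) = 23536/53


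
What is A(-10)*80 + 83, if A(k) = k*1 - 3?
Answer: -957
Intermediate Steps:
A(k) = -3 + k (A(k) = k - 3 = -3 + k)
A(-10)*80 + 83 = (-3 - 10)*80 + 83 = -13*80 + 83 = -1040 + 83 = -957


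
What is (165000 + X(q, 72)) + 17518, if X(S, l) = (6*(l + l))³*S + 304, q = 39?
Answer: 25154112038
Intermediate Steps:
X(S, l) = 304 + 1728*S*l³ (X(S, l) = (6*(2*l))³*S + 304 = (12*l)³*S + 304 = (1728*l³)*S + 304 = 1728*S*l³ + 304 = 304 + 1728*S*l³)
(165000 + X(q, 72)) + 17518 = (165000 + (304 + 1728*39*72³)) + 17518 = (165000 + (304 + 1728*39*373248)) + 17518 = (165000 + (304 + 25153929216)) + 17518 = (165000 + 25153929520) + 17518 = 25154094520 + 17518 = 25154112038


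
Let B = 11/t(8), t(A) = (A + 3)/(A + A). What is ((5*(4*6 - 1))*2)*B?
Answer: 3680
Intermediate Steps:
t(A) = (3 + A)/(2*A) (t(A) = (3 + A)/((2*A)) = (3 + A)*(1/(2*A)) = (3 + A)/(2*A))
B = 16 (B = 11/(((½)*(3 + 8)/8)) = 11/(((½)*(⅛)*11)) = 11/(11/16) = 11*(16/11) = 16)
((5*(4*6 - 1))*2)*B = ((5*(4*6 - 1))*2)*16 = ((5*(24 - 1))*2)*16 = ((5*23)*2)*16 = (115*2)*16 = 230*16 = 3680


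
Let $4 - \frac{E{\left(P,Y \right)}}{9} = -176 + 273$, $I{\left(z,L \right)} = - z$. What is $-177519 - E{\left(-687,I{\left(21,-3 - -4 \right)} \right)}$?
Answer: $-176682$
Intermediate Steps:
$E{\left(P,Y \right)} = -837$ ($E{\left(P,Y \right)} = 36 - 9 \left(-176 + 273\right) = 36 - 873 = -837$)
$-177519 - E{\left(-687,I{\left(21,-3 - -4 \right)} \right)} = -177519 - -837 = -177519 + 837 = -176682$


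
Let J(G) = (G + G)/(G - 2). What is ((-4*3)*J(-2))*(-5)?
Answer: 60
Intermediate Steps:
J(G) = 2*G/(-2 + G) (J(G) = (2*G)/(-2 + G) = 2*G/(-2 + G))
((-4*3)*J(-2))*(-5) = ((-4*3)*(2*(-2)/(-2 - 2)))*(-5) = -24*(-2)/(-4)*(-5) = -24*(-2)*(-1)/4*(-5) = -12*1*(-5) = -12*(-5) = 60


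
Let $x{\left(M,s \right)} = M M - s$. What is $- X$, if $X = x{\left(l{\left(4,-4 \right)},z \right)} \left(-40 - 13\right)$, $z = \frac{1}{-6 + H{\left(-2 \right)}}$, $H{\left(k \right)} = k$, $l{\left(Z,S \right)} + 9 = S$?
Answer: $\frac{71709}{8} \approx 8963.6$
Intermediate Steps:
$l{\left(Z,S \right)} = -9 + S$
$z = - \frac{1}{8}$ ($z = \frac{1}{-6 - 2} = \frac{1}{-8} = - \frac{1}{8} \approx -0.125$)
$x{\left(M,s \right)} = M^{2} - s$
$X = - \frac{71709}{8}$ ($X = \left(\left(-9 - 4\right)^{2} - - \frac{1}{8}\right) \left(-40 - 13\right) = \left(\left(-13\right)^{2} + \frac{1}{8}\right) \left(-53\right) = \left(169 + \frac{1}{8}\right) \left(-53\right) = \frac{1353}{8} \left(-53\right) = - \frac{71709}{8} \approx -8963.6$)
$- X = \left(-1\right) \left(- \frac{71709}{8}\right) = \frac{71709}{8}$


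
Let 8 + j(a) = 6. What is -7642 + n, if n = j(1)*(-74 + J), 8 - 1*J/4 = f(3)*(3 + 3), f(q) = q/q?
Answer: -7510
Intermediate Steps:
f(q) = 1
j(a) = -2 (j(a) = -8 + 6 = -2)
J = 8 (J = 32 - 4*(3 + 3) = 32 - 4*6 = 32 - 24 = 8)
n = 132 (n = -2*(-74 + 8) = -2*(-66) = 132)
-7642 + n = -7642 + 132 = -7510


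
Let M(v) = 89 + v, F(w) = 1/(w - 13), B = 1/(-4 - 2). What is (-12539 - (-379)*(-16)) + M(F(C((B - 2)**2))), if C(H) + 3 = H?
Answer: -7535234/407 ≈ -18514.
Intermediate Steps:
B = -1/6 (B = 1/(-6) = -1/6 ≈ -0.16667)
C(H) = -3 + H
F(w) = 1/(-13 + w)
(-12539 - (-379)*(-16)) + M(F(C((B - 2)**2))) = (-12539 - (-379)*(-16)) + (89 + 1/(-13 + (-3 + (-1/6 - 2)**2))) = (-12539 - 1*6064) + (89 + 1/(-13 + (-3 + (-13/6)**2))) = (-12539 - 6064) + (89 + 1/(-13 + (-3 + 169/36))) = -18603 + (89 + 1/(-13 + 61/36)) = -18603 + (89 + 1/(-407/36)) = -18603 + (89 - 36/407) = -18603 + 36187/407 = -7535234/407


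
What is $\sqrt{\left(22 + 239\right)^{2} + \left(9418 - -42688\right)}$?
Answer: $\sqrt{120227} \approx 346.74$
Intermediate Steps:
$\sqrt{\left(22 + 239\right)^{2} + \left(9418 - -42688\right)} = \sqrt{261^{2} + \left(9418 + 42688\right)} = \sqrt{68121 + 52106} = \sqrt{120227}$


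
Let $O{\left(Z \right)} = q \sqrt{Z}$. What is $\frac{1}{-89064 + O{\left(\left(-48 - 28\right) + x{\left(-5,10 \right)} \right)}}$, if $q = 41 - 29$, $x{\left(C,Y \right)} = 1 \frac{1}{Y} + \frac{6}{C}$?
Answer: $- \frac{6185}{550861611} - \frac{i \sqrt{7710}}{6610339332} \approx -1.1228 \cdot 10^{-5} - 1.3283 \cdot 10^{-8} i$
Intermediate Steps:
$x{\left(C,Y \right)} = \frac{1}{Y} + \frac{6}{C}$
$q = 12$ ($q = 41 - 29 = 12$)
$O{\left(Z \right)} = 12 \sqrt{Z}$
$\frac{1}{-89064 + O{\left(\left(-48 - 28\right) + x{\left(-5,10 \right)} \right)}} = \frac{1}{-89064 + 12 \sqrt{\left(-48 - 28\right) + \left(\frac{1}{10} + \frac{6}{-5}\right)}} = \frac{1}{-89064 + 12 \sqrt{-76 + \left(\frac{1}{10} + 6 \left(- \frac{1}{5}\right)\right)}} = \frac{1}{-89064 + 12 \sqrt{-76 + \left(\frac{1}{10} - \frac{6}{5}\right)}} = \frac{1}{-89064 + 12 \sqrt{-76 - \frac{11}{10}}} = \frac{1}{-89064 + 12 \sqrt{- \frac{771}{10}}} = \frac{1}{-89064 + 12 \frac{i \sqrt{7710}}{10}} = \frac{1}{-89064 + \frac{6 i \sqrt{7710}}{5}}$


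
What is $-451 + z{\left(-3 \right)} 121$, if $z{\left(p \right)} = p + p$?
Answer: $-1177$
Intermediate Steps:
$z{\left(p \right)} = 2 p$
$-451 + z{\left(-3 \right)} 121 = -451 + 2 \left(-3\right) 121 = -451 - 726 = -1177$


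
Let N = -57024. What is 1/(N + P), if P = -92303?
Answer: -1/149327 ≈ -6.6967e-6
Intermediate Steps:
1/(N + P) = 1/(-57024 - 92303) = 1/(-149327) = -1/149327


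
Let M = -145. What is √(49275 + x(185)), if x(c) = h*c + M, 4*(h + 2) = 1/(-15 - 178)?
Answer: 7*√148265495/386 ≈ 220.82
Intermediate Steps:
h = -1545/772 (h = -2 + 1/(4*(-15 - 178)) = -2 + (¼)/(-193) = -2 + (¼)*(-1/193) = -2 - 1/772 = -1545/772 ≈ -2.0013)
x(c) = -145 - 1545*c/772 (x(c) = -1545*c/772 - 145 = -145 - 1545*c/772)
√(49275 + x(185)) = √(49275 + (-145 - 1545/772*185)) = √(49275 + (-145 - 285825/772)) = √(49275 - 397765/772) = √(37642535/772) = 7*√148265495/386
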